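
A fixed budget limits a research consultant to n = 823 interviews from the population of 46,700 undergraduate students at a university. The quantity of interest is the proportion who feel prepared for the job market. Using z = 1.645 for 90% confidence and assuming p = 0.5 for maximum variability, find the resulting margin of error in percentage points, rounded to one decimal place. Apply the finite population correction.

2.8

Finite-population factor: (N−n)/(N−1) = (46700−823)/(46700−1) = 0.9824.
SE(p̂) = √[p(1−p)/n · (N−n)/(N−1)] = √[0.2500/823 × 0.9824] = 0.01727.
E = z × SE = 1.645 × 0.01727 = 0.02842 ≈ 2.8 percentage points.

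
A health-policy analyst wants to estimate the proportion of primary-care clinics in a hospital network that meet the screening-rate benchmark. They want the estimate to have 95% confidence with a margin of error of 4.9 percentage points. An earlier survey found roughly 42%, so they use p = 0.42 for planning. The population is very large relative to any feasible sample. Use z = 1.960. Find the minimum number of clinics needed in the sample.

390

With p = 0.42, p(1−p) = 0.2436.
n = z²·p(1−p)/E² = 1.960² × 0.2436 / 0.049² = 3.8416 × 0.2436 / 0.002401 ≈ 389.76.
Rounding up gives n = 390.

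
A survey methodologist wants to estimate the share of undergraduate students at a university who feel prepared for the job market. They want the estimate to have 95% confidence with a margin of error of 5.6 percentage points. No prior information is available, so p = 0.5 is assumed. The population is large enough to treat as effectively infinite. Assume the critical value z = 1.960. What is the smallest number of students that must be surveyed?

With p = 0.5, p(1−p) = 0.25.
n = z²·p(1−p)/E² = 1.960² × 0.2500 / 0.056² = 3.8416 × 0.2500 / 0.003136 ≈ 306.25.
Rounding up gives n = 307.

307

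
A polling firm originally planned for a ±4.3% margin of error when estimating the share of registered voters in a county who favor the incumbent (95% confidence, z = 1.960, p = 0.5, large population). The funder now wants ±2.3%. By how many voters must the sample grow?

At ±4.3%: n = 1.960² × 0.2500 / 0.043² ≈ 519.42 → 520.
At ±2.3%: n = 1.960² × 0.2500 / 0.023² ≈ 1815.50 → 1816.
Additional respondents: 1816 − 520 = 1296.

1296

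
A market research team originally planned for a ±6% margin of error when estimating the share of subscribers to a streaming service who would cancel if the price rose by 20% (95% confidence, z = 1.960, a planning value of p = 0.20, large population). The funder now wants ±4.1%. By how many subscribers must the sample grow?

At ±6%: n = 1.960² × 0.1600 / 0.060² ≈ 170.74 → 171.
At ±4.1%: n = 1.960² × 0.1600 / 0.041² ≈ 365.65 → 366.
Additional respondents: 366 − 171 = 195.

195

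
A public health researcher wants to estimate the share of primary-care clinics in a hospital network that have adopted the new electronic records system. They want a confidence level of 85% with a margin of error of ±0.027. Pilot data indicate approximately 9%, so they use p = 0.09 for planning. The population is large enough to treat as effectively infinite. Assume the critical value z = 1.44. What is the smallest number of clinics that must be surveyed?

233

With p = 0.09, p(1−p) = 0.0819.
n = z²·p(1−p)/E² = 1.44² × 0.0819 / 0.027² = 2.0736 × 0.0819 / 0.000729 ≈ 232.96.
Rounding up gives n = 233.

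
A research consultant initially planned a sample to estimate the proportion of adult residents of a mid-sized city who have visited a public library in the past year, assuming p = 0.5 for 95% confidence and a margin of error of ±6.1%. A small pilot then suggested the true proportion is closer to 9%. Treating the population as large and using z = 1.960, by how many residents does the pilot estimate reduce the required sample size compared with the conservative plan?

174

Conservative (p = 0.5): n = 1.960² × 0.25 / 0.061² ≈ 258.10 → 259.
Using p = 0.09: p(1−p) = 0.0819, so n = 1.960² × 0.0819 / 0.061² ≈ 84.55 → 85.
Reduction: 259 − 85 = 174.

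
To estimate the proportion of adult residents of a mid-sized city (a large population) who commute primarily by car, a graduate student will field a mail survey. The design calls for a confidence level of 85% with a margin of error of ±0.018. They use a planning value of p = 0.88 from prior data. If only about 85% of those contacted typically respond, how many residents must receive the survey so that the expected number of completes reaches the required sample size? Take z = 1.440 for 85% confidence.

Completed interviews needed: n₀ = 1.440² × 0.1056 / 0.018² ≈ 675.84 → 676.
At an 85% response rate, contacts needed = 676 / 0.85 ≈ 795.29 → 796.

796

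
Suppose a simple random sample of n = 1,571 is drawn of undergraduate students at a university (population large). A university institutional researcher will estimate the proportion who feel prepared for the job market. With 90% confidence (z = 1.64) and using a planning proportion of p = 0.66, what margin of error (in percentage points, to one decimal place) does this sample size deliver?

2.0

SE(p̂) = √[p(1−p)/n] = √[0.2244/1571] = 0.01195.
E = z × SE = 1.64 × 0.01195 = 0.01960, or 2.0 percentage points.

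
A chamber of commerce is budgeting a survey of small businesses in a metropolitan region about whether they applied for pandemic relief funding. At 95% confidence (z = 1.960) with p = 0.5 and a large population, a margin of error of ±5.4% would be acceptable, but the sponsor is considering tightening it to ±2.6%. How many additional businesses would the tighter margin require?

At ±5.4%: n = 1.960² × 0.2500 / 0.054² ≈ 329.36 → 330.
At ±2.6%: n = 1.960² × 0.2500 / 0.026² ≈ 1420.71 → 1421.
Additional respondents: 1421 − 330 = 1091.

1091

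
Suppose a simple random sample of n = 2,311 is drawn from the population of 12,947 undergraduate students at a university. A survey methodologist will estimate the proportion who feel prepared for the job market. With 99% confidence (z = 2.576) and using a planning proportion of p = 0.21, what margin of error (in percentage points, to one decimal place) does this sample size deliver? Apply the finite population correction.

2.0

Finite-population factor: (N−n)/(N−1) = (12947−2311)/(12947−1) = 0.8216.
SE(p̂) = √[p(1−p)/n · (N−n)/(N−1)] = √[0.1659/2311 × 0.8216] = 0.00768.
E = z × SE = 2.576 × 0.00768 = 0.01978 ≈ 2.0 percentage points.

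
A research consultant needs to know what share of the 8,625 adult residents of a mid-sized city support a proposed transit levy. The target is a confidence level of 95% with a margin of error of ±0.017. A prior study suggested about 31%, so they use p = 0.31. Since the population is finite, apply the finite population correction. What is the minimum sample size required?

For 95% confidence, z = 1.960.
Unadjusted: n₀ = 1.960² × 0.31 × 0.69 / 0.017² ≈ 2843.32, so n₀ = 2844.
Finite population correction with N = 8,625: n = n₀ / (1 + (n₀−1)/N) = 2844 / (1 + 2843/8625) = 2844 / 1.3296 ≈ 2138.95.
Rounding up, n = 2139.

2139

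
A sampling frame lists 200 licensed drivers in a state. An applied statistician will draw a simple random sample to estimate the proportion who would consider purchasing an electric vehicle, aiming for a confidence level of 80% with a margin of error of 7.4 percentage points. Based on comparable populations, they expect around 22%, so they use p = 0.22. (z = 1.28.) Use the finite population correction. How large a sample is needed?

Unadjusted: n₀ = 1.28² × 0.22 × 0.78 / 0.074² ≈ 51.34, so n₀ = 52.
Finite population correction with N = 200: n = n₀ / (1 + (n₀−1)/N) = 52 / (1 + 51/200) = 52 / 1.2550 ≈ 41.43.
Rounding up, n = 42.

42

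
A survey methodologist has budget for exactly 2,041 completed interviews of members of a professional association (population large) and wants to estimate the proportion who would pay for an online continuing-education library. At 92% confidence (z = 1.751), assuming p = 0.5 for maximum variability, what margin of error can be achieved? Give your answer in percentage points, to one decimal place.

1.9

SE(p̂) = √[p(1−p)/n] = √[0.2500/2041] = 0.01107.
E = z × SE = 1.751 × 0.01107 = 0.01938, or 1.9 percentage points.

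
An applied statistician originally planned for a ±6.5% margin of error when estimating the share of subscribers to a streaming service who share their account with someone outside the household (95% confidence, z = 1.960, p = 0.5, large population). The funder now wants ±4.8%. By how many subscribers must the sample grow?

189

At ±6.5%: n = 1.960² × 0.2500 / 0.065² ≈ 227.31 → 228.
At ±4.8%: n = 1.960² × 0.2500 / 0.048² ≈ 416.84 → 417.
Additional respondents: 417 − 228 = 189.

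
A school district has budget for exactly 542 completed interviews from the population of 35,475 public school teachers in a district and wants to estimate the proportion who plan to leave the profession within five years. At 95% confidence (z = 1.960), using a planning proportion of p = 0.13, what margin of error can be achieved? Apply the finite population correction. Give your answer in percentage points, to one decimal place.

2.8

Finite-population factor: (N−n)/(N−1) = (35475−542)/(35475−1) = 0.9847.
SE(p̂) = √[p(1−p)/n · (N−n)/(N−1)] = √[0.1131/542 × 0.9847] = 0.01433.
E = z × SE = 1.960 × 0.01433 = 0.02810 ≈ 2.8 percentage points.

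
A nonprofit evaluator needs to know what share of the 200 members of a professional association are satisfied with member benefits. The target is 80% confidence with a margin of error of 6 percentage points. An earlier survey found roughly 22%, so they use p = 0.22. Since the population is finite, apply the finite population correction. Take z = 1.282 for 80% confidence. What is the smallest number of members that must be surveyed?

57

Unadjusted: n₀ = 1.282² × 0.22 × 0.78 / 0.060² ≈ 78.34, so n₀ = 79.
Finite population correction with N = 200: n = n₀ / (1 + (n₀−1)/N) = 79 / (1 + 78/200) = 79 / 1.3900 ≈ 56.83.
Rounding up, n = 57.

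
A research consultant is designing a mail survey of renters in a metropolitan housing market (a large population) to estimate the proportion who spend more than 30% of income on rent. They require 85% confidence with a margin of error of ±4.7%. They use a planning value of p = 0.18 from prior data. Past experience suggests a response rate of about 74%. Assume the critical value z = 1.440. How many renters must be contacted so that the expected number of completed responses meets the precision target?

188

Completed interviews needed: n₀ = 1.440² × 0.1476 / 0.047² ≈ 138.55 → 139.
At a 74% response rate, contacts needed = 139 / 0.74 ≈ 187.84 → 188.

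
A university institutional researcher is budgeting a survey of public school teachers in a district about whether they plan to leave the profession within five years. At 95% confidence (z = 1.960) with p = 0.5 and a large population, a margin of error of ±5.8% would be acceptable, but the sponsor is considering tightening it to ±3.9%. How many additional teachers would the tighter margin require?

At ±5.8%: n = 1.960² × 0.2500 / 0.058² ≈ 285.49 → 286.
At ±3.9%: n = 1.960² × 0.2500 / 0.039² ≈ 631.43 → 632.
Additional respondents: 632 − 286 = 346.

346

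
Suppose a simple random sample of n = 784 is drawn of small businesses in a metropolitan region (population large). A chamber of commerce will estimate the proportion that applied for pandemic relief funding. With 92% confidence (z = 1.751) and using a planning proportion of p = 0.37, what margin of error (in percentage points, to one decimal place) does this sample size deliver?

3.0

SE(p̂) = √[p(1−p)/n] = √[0.2331/784] = 0.01724.
E = z × SE = 1.751 × 0.01724 = 0.03019, or 3.0 percentage points.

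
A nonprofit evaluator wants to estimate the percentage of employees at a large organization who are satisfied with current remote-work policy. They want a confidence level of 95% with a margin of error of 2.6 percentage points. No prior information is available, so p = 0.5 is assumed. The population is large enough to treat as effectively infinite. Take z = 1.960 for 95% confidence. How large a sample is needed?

With p = 0.5, p(1−p) = 0.25.
n = z²·p(1−p)/E² = 1.960² × 0.2500 / 0.026² = 3.8416 × 0.2500 / 0.000676 ≈ 1420.71.
Rounding up gives n = 1421.

1421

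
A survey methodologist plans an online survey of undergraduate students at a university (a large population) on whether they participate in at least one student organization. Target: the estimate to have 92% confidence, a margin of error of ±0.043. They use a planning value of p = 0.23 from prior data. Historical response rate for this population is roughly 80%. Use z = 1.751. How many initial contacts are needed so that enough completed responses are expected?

368

Completed interviews needed: n₀ = 1.751² × 0.1771 / 0.043² ≈ 293.67 → 294.
At an 80% response rate, contacts needed = 294 / 0.80 ≈ 367.50 → 368.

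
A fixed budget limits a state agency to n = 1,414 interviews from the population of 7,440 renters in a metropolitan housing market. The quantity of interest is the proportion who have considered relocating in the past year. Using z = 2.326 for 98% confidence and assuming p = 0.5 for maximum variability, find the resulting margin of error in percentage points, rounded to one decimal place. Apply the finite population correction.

2.8

Finite-population factor: (N−n)/(N−1) = (7440−1414)/(7440−1) = 0.8101.
SE(p̂) = √[p(1−p)/n · (N−n)/(N−1)] = √[0.2500/1414 × 0.8101] = 0.01197.
E = z × SE = 2.326 × 0.01197 = 0.02784 ≈ 2.8 percentage points.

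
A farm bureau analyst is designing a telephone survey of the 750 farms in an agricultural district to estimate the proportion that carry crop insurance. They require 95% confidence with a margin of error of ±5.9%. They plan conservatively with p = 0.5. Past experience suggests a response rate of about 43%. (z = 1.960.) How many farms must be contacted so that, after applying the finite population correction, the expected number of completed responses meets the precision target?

470

Completed interviews needed (unadjusted): n₀ = 1.960² × 0.2500 / 0.059² ≈ 275.90 → 276.
FPC for N = 750: n = 276 / (1 + 275/750) = 276 / 1.3667 ≈ 201.95 → 202.
At a 43% response rate, contacts needed = 202 / 0.43 ≈ 469.77 → 470.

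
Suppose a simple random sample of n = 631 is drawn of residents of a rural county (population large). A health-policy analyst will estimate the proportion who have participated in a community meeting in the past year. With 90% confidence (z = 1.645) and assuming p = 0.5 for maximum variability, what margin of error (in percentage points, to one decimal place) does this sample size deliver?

SE(p̂) = √[p(1−p)/n] = √[0.2500/631] = 0.01990.
E = z × SE = 1.645 × 0.01990 = 0.03274, or 3.3 percentage points.

3.3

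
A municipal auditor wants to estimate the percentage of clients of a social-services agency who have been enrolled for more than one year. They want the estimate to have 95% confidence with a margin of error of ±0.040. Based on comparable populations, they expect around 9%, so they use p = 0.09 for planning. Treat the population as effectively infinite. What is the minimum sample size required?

For 95% confidence, z = 1.96.
With p = 0.09, p(1−p) = 0.0819.
n = z²·p(1−p)/E² = 1.96² × 0.0819 / 0.040² = 3.8416 × 0.0819 / 0.001600 ≈ 196.64.
Rounding up gives n = 197.

197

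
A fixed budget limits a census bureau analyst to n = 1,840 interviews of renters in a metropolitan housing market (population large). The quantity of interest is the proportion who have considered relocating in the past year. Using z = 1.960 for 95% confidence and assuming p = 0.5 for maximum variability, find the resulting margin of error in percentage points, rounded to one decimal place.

SE(p̂) = √[p(1−p)/n] = √[0.2500/1840] = 0.01166.
E = z × SE = 1.960 × 0.01166 = 0.02285, or 2.3 percentage points.

2.3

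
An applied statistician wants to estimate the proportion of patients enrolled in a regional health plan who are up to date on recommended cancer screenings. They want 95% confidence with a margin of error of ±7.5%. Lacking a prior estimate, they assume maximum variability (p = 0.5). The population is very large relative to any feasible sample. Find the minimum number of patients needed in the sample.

For 95% confidence, z = 1.960.
With p = 0.5, p(1−p) = 0.25.
n = z²·p(1−p)/E² = 1.960² × 0.2500 / 0.075² = 3.8416 × 0.2500 / 0.005625 ≈ 170.74.
Rounding up gives n = 171.

171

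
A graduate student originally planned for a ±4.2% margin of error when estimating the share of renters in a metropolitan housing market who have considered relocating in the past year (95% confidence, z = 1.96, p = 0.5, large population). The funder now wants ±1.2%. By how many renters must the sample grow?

6125

At ±4.2%: n = 1.96² × 0.2500 / 0.042² ≈ 544.44 → 545.
At ±1.2%: n = 1.96² × 0.2500 / 0.012² ≈ 6669.44 → 6670.
Additional respondents: 6670 − 545 = 6125.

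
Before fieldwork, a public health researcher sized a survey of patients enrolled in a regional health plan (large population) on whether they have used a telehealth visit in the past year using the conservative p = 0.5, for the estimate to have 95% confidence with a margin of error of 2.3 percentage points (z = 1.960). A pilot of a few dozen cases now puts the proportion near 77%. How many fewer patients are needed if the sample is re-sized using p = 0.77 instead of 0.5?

529

Conservative (p = 0.5): n = 1.960² × 0.25 / 0.023² ≈ 1815.50 → 1816.
Using p = 0.77: p(1−p) = 0.1771, so n = 1.960² × 0.1771 / 0.023² ≈ 1286.10 → 1287.
Reduction: 1816 − 1287 = 529.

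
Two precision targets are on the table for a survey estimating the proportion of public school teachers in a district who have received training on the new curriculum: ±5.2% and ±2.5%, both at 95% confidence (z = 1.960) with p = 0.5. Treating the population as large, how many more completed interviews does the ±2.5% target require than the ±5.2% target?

1181

At ±5.2%: n = 1.960² × 0.2500 / 0.052² ≈ 355.18 → 356.
At ±2.5%: n = 1.960² × 0.2500 / 0.025² ≈ 1536.64 → 1537.
Additional respondents: 1537 − 356 = 1181.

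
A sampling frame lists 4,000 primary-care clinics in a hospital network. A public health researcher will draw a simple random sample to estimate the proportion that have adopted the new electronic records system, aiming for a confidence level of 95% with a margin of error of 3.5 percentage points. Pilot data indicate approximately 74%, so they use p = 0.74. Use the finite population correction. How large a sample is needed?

525

For 95% confidence, z = 1.960.
Unadjusted: n₀ = 1.960² × 0.74 × 0.26 / 0.035² ≈ 603.37, so n₀ = 604.
Finite population correction with N = 4,000: n = n₀ / (1 + (n₀−1)/N) = 604 / (1 + 603/4000) = 604 / 1.1507 ≈ 524.88.
Rounding up, n = 525.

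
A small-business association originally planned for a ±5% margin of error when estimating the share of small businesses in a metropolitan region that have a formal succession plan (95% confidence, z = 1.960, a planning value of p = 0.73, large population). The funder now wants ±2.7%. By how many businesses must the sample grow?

At ±5%: n = 1.960² × 0.1971 / 0.050² ≈ 302.87 → 303.
At ±2.7%: n = 1.960² × 0.1971 / 0.027² ≈ 1038.65 → 1039.
Additional respondents: 1039 − 303 = 736.

736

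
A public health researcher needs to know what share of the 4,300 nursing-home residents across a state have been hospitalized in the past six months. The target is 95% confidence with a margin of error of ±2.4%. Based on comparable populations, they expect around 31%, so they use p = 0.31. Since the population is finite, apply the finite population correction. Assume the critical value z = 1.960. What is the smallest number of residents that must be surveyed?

Unadjusted: n₀ = 1.960² × 0.31 × 0.69 / 0.024² ≈ 1426.59, so n₀ = 1427.
Finite population correction with N = 4,300: n = n₀ / (1 + (n₀−1)/N) = 1427 / (1 + 1426/4300) = 1427 / 1.3316 ≈ 1071.62.
Rounding up, n = 1072.

1072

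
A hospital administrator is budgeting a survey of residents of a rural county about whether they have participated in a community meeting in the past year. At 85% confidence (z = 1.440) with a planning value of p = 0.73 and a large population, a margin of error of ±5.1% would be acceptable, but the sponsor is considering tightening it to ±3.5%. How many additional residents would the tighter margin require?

At ±5.1%: n = 1.440² × 0.1971 / 0.051² ≈ 157.13 → 158.
At ±3.5%: n = 1.440² × 0.1971 / 0.035² ≈ 333.64 → 334.
Additional respondents: 334 − 158 = 176.

176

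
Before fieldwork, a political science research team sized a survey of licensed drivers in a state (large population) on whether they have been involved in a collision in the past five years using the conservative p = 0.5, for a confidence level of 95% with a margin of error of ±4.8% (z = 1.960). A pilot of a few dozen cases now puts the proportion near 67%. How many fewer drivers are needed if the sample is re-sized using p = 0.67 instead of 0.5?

Conservative (p = 0.5): n = 1.960² × 0.25 / 0.048² ≈ 416.84 → 417.
Using p = 0.67: p(1−p) = 0.2211, so n = 1.960² × 0.2211 / 0.048² ≈ 368.65 → 369.
Reduction: 417 − 369 = 48.

48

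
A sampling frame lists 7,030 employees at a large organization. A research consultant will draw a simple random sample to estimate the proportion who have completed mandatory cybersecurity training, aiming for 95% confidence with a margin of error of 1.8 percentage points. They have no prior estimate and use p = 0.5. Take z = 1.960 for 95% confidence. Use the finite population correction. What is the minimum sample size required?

2086

Unadjusted: n₀ = 1.960² × 0.50 × 0.50 / 0.018² ≈ 2964.20, so n₀ = 2965.
Finite population correction with N = 7,030: n = n₀ / (1 + (n₀−1)/N) = 2965 / (1 + 2964/7030) = 2965 / 1.4216 ≈ 2085.65.
Rounding up, n = 2086.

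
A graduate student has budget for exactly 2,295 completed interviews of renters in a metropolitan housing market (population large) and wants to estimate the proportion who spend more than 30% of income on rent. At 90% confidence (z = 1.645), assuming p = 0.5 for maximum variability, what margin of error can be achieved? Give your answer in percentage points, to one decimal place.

1.7

SE(p̂) = √[p(1−p)/n] = √[0.2500/2295] = 0.01044.
E = z × SE = 1.645 × 0.01044 = 0.01717, or 1.7 percentage points.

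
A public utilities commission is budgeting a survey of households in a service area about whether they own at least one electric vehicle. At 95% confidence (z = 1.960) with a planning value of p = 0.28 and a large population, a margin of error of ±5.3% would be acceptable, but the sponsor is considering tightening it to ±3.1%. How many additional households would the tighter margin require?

530

At ±5.3%: n = 1.960² × 0.2016 / 0.053² ≈ 275.71 → 276.
At ±3.1%: n = 1.960² × 0.2016 / 0.031² ≈ 805.90 → 806.
Additional respondents: 806 − 276 = 530.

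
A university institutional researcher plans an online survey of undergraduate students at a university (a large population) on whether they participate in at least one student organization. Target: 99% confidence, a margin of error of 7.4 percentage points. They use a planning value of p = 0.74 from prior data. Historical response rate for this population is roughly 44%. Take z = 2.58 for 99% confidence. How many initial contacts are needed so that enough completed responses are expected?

532

Completed interviews needed: n₀ = 2.58² × 0.1924 / 0.074² ≈ 233.87 → 234.
At a 44% response rate, contacts needed = 234 / 0.44 ≈ 531.82 → 532.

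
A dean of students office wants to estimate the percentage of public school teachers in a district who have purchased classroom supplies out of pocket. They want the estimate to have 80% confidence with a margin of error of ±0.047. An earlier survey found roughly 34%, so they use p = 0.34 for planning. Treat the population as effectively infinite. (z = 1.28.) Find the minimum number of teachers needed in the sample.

167

With p = 0.34, p(1−p) = 0.2244.
n = z²·p(1−p)/E² = 1.28² × 0.2244 / 0.047² = 1.6384 × 0.2244 / 0.002209 ≈ 166.44.
Rounding up gives n = 167.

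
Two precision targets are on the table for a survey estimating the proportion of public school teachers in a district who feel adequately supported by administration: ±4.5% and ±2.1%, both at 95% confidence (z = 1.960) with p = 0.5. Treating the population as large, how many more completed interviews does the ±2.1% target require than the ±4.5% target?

1703

At ±4.5%: n = 1.960² × 0.2500 / 0.045² ≈ 474.27 → 475.
At ±2.1%: n = 1.960² × 0.2500 / 0.021² ≈ 2177.78 → 2178.
Additional respondents: 2178 − 475 = 1703.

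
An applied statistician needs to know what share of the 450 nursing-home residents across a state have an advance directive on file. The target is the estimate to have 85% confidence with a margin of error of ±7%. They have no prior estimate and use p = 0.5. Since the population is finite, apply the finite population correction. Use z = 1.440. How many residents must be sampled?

86

Unadjusted: n₀ = 1.440² × 0.50 × 0.50 / 0.070² ≈ 105.80, so n₀ = 106.
Finite population correction with N = 450: n = n₀ / (1 + (n₀−1)/N) = 106 / (1 + 105/450) = 106 / 1.2333 ≈ 85.95.
Rounding up, n = 86.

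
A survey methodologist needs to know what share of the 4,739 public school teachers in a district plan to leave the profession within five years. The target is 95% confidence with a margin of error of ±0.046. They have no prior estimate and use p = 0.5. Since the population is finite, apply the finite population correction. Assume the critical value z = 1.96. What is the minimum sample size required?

Unadjusted: n₀ = 1.96² × 0.50 × 0.50 / 0.046² ≈ 453.88, so n₀ = 454.
Finite population correction with N = 4,739: n = n₀ / (1 + (n₀−1)/N) = 454 / (1 + 453/4739) = 454 / 1.0956 ≈ 414.39.
Rounding up, n = 415.

415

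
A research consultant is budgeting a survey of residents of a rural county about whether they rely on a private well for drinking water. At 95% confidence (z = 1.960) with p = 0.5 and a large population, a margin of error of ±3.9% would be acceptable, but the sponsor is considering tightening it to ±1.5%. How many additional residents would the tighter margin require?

At ±3.9%: n = 1.960² × 0.2500 / 0.039² ≈ 631.43 → 632.
At ±1.5%: n = 1.960² × 0.2500 / 0.015² ≈ 4268.44 → 4269.
Additional respondents: 4269 − 632 = 3637.

3637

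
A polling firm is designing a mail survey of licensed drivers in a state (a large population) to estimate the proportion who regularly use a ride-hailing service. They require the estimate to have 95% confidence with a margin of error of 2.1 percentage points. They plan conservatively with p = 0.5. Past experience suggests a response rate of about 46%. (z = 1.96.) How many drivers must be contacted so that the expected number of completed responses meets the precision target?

4735

Completed interviews needed: n₀ = 1.96² × 0.2500 / 0.021² ≈ 2177.78 → 2178.
At a 46% response rate, contacts needed = 2178 / 0.46 ≈ 4734.78 → 4735.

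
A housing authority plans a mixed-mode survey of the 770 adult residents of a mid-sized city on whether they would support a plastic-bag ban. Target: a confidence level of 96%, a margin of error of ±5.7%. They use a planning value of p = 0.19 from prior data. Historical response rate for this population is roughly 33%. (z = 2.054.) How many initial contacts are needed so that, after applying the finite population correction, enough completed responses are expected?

482

Completed interviews needed (unadjusted): n₀ = 2.054² × 0.1539 / 0.057² ≈ 199.84 → 200.
FPC for N = 770: n = 200 / (1 + 199/770) = 200 / 1.2584 ≈ 158.93 → 159.
At a 33% response rate, contacts needed = 159 / 0.33 ≈ 481.82 → 482.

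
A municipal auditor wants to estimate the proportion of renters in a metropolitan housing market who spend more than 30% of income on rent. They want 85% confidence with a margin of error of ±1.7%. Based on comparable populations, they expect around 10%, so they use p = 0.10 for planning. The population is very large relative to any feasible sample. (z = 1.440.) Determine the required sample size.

With p = 0.10, p(1−p) = 0.0900.
n = z²·p(1−p)/E² = 1.440² × 0.0900 / 0.017² = 2.0736 × 0.0900 / 0.000289 ≈ 645.76.
Rounding up gives n = 646.

646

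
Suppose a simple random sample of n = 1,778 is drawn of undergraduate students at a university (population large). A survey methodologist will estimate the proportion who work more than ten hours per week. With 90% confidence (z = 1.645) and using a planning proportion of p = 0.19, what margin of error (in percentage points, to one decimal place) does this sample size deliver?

1.5

SE(p̂) = √[p(1−p)/n] = √[0.1539/1778] = 0.00930.
E = z × SE = 1.645 × 0.00930 = 0.01530, or 1.5 percentage points.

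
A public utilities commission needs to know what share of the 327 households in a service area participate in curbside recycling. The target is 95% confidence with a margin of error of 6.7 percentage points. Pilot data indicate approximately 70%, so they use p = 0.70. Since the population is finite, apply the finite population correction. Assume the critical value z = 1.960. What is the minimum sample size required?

Unadjusted: n₀ = 1.960² × 0.70 × 0.30 / 0.067² ≈ 179.71, so n₀ = 180.
Finite population correction with N = 327: n = n₀ / (1 + (n₀−1)/N) = 180 / (1 + 179/327) = 180 / 1.5474 ≈ 116.32.
Rounding up, n = 117.

117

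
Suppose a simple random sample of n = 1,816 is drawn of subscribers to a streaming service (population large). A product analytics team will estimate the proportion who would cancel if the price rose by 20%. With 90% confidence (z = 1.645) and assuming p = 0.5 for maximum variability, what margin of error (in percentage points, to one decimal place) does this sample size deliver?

SE(p̂) = √[p(1−p)/n] = √[0.2500/1816] = 0.01173.
E = z × SE = 1.645 × 0.01173 = 0.01930, or 1.9 percentage points.

1.9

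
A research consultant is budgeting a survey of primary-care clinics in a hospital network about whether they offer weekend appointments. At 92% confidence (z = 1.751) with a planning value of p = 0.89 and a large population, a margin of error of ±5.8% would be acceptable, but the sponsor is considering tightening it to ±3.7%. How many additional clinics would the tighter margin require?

130

At ±5.8%: n = 1.751² × 0.0979 / 0.058² ≈ 89.23 → 90.
At ±3.7%: n = 1.751² × 0.0979 / 0.037² ≈ 219.26 → 220.
Additional respondents: 220 − 90 = 130.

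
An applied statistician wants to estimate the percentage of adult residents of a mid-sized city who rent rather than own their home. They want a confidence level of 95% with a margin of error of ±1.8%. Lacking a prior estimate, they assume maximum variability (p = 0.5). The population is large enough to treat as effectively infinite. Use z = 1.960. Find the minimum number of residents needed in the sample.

With p = 0.5, p(1−p) = 0.25.
n = z²·p(1−p)/E² = 1.960² × 0.2500 / 0.018² = 3.8416 × 0.2500 / 0.000324 ≈ 2964.20.
Rounding up gives n = 2965.

2965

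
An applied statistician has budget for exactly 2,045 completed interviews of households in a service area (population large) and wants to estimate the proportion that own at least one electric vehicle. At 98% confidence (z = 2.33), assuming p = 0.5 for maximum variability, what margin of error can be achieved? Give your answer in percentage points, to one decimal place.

2.6

SE(p̂) = √[p(1−p)/n] = √[0.2500/2045] = 0.01106.
E = z × SE = 2.33 × 0.01106 = 0.02576, or 2.6 percentage points.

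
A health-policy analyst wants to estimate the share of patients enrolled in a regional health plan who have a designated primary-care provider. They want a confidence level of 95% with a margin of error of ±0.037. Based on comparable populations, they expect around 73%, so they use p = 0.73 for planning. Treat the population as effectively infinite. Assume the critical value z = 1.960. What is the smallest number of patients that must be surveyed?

554

With p = 0.73, p(1−p) = 0.1971.
n = z²·p(1−p)/E² = 1.960² × 0.1971 / 0.037² = 3.8416 × 0.1971 / 0.001369 ≈ 553.09.
Rounding up gives n = 554.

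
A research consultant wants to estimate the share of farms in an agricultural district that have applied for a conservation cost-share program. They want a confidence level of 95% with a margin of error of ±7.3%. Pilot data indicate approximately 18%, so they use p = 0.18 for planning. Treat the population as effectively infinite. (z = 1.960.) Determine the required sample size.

With p = 0.18, p(1−p) = 0.1476.
n = z²·p(1−p)/E² = 1.960² × 0.1476 / 0.073² = 3.8416 × 0.1476 / 0.005329 ≈ 106.40.
Rounding up gives n = 107.

107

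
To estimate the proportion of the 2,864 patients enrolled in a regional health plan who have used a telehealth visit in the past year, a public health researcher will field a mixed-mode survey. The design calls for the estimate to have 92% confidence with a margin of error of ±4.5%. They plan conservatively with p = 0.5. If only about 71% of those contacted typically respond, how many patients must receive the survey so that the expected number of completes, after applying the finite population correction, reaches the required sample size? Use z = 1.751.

Completed interviews needed (unadjusted): n₀ = 1.751² × 0.2500 / 0.045² ≈ 378.52 → 379.
FPC for N = 2,864: n = 379 / (1 + 378/2864) = 379 / 1.1320 ≈ 334.81 → 335.
At a 71% response rate, contacts needed = 335 / 0.71 ≈ 471.83 → 472.

472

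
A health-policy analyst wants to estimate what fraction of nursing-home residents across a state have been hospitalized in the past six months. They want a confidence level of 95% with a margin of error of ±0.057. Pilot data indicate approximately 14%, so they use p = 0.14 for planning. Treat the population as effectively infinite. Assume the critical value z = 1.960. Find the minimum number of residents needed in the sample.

143

With p = 0.14, p(1−p) = 0.1204.
n = z²·p(1−p)/E² = 1.960² × 0.1204 / 0.057² = 3.8416 × 0.1204 / 0.003249 ≈ 142.36.
Rounding up gives n = 143.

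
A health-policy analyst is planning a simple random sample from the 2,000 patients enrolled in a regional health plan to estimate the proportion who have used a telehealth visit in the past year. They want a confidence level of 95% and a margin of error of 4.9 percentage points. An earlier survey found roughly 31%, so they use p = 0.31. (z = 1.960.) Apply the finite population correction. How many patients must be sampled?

293

Unadjusted: n₀ = 1.960² × 0.31 × 0.69 / 0.049² ≈ 342.24, so n₀ = 343.
Finite population correction with N = 2,000: n = n₀ / (1 + (n₀−1)/N) = 343 / (1 + 342/2000) = 343 / 1.1710 ≈ 292.91.
Rounding up, n = 293.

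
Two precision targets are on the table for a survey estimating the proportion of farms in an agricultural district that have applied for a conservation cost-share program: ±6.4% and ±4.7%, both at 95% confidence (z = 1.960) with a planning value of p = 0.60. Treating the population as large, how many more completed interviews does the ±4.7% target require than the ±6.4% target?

192

At ±6.4%: n = 1.960² × 0.2400 / 0.064² ≈ 225.09 → 226.
At ±4.7%: n = 1.960² × 0.2400 / 0.047² ≈ 417.38 → 418.
Additional respondents: 418 − 226 = 192.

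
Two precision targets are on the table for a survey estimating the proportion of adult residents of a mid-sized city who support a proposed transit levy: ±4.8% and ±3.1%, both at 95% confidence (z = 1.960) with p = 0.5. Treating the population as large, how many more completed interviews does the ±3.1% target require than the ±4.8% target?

583

At ±4.8%: n = 1.960² × 0.2500 / 0.048² ≈ 416.84 → 417.
At ±3.1%: n = 1.960² × 0.2500 / 0.031² ≈ 999.38 → 1000.
Additional respondents: 1000 − 417 = 583.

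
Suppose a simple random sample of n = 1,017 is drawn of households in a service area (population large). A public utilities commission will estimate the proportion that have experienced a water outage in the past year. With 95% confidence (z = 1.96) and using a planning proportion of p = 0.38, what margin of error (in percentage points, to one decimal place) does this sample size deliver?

SE(p̂) = √[p(1−p)/n] = √[0.2356/1017] = 0.01522.
E = z × SE = 1.96 × 0.01522 = 0.02983, or 3.0 percentage points.

3.0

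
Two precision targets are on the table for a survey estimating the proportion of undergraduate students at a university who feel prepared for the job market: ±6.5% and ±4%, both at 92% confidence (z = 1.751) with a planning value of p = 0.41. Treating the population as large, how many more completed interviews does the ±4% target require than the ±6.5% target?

At ±6.5%: n = 1.751² × 0.2419 / 0.065² ≈ 175.54 → 176.
At ±4%: n = 1.751² × 0.2419 / 0.040² ≈ 463.54 → 464.
Additional respondents: 464 − 176 = 288.

288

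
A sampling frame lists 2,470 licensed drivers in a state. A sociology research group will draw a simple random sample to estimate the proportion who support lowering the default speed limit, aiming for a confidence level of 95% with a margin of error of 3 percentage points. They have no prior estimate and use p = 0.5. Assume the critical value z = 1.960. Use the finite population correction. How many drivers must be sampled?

Unadjusted: n₀ = 1.960² × 0.50 × 0.50 / 0.030² ≈ 1067.11, so n₀ = 1068.
Finite population correction with N = 2,470: n = n₀ / (1 + (n₀−1)/N) = 1068 / (1 + 1067/2470) = 1068 / 1.4320 ≈ 745.82.
Rounding up, n = 746.

746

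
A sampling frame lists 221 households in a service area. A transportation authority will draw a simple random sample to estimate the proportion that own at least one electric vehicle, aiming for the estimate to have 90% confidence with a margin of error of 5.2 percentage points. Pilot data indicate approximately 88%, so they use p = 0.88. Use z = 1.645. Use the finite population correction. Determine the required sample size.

Unadjusted: n₀ = 1.645² × 0.88 × 0.12 / 0.052² ≈ 105.68, so n₀ = 106.
Finite population correction with N = 221: n = n₀ / (1 + (n₀−1)/N) = 106 / (1 + 105/221) = 106 / 1.4751 ≈ 71.86.
Rounding up, n = 72.

72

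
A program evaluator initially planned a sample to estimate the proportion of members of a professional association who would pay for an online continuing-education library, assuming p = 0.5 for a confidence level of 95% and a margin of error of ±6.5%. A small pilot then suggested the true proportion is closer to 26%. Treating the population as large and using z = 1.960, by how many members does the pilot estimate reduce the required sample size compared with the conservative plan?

53

Conservative (p = 0.5): n = 1.960² × 0.25 / 0.065² ≈ 227.31 → 228.
Using p = 0.26: p(1−p) = 0.1924, so n = 1.960² × 0.1924 / 0.065² ≈ 174.94 → 175.
Reduction: 228 − 175 = 53.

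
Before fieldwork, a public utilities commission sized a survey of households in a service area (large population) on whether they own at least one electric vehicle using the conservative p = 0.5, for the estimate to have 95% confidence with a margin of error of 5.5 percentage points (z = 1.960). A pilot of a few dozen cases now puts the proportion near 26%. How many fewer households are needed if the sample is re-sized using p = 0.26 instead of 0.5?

Conservative (p = 0.5): n = 1.960² × 0.25 / 0.055² ≈ 317.49 → 318.
Using p = 0.26: p(1−p) = 0.1924, so n = 1.960² × 0.1924 / 0.055² ≈ 244.34 → 245.
Reduction: 318 − 245 = 73.

73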